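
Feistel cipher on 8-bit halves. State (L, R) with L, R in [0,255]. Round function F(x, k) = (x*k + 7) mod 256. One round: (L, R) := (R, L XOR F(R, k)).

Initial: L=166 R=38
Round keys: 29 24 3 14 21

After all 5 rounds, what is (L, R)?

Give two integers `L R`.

Round 1 (k=29): L=38 R=243
Round 2 (k=24): L=243 R=233
Round 3 (k=3): L=233 R=49
Round 4 (k=14): L=49 R=92
Round 5 (k=21): L=92 R=162

Answer: 92 162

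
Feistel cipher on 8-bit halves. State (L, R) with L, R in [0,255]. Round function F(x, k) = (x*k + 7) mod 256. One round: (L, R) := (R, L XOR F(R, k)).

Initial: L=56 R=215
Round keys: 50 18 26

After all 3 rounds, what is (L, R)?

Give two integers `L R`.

Answer: 134 158

Derivation:
Round 1 (k=50): L=215 R=61
Round 2 (k=18): L=61 R=134
Round 3 (k=26): L=134 R=158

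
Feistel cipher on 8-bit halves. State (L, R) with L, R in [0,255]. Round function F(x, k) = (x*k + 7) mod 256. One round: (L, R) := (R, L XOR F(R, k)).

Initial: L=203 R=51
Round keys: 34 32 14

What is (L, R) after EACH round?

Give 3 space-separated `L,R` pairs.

Answer: 51,6 6,244 244,89

Derivation:
Round 1 (k=34): L=51 R=6
Round 2 (k=32): L=6 R=244
Round 3 (k=14): L=244 R=89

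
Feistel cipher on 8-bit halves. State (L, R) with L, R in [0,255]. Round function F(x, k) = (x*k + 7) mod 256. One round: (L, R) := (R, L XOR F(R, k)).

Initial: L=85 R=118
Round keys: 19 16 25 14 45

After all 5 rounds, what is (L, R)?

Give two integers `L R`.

Round 1 (k=19): L=118 R=156
Round 2 (k=16): L=156 R=177
Round 3 (k=25): L=177 R=204
Round 4 (k=14): L=204 R=158
Round 5 (k=45): L=158 R=1

Answer: 158 1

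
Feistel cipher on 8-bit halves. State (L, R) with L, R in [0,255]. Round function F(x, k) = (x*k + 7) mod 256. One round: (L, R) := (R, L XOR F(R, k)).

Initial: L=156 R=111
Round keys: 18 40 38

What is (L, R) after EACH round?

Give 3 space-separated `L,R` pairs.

Round 1 (k=18): L=111 R=73
Round 2 (k=40): L=73 R=0
Round 3 (k=38): L=0 R=78

Answer: 111,73 73,0 0,78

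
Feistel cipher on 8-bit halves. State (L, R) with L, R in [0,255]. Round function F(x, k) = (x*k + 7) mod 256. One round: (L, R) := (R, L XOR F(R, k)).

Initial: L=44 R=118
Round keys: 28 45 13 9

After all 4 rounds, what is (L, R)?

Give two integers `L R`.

Round 1 (k=28): L=118 R=195
Round 2 (k=45): L=195 R=56
Round 3 (k=13): L=56 R=28
Round 4 (k=9): L=28 R=59

Answer: 28 59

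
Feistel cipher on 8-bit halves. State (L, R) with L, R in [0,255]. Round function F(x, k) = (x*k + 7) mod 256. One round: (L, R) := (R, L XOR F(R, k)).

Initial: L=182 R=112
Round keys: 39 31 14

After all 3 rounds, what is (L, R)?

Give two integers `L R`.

Round 1 (k=39): L=112 R=161
Round 2 (k=31): L=161 R=246
Round 3 (k=14): L=246 R=218

Answer: 246 218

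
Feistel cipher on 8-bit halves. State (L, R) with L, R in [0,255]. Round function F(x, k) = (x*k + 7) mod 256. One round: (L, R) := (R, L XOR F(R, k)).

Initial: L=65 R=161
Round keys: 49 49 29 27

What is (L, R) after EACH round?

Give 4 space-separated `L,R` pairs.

Answer: 161,153 153,241 241,205 205,87

Derivation:
Round 1 (k=49): L=161 R=153
Round 2 (k=49): L=153 R=241
Round 3 (k=29): L=241 R=205
Round 4 (k=27): L=205 R=87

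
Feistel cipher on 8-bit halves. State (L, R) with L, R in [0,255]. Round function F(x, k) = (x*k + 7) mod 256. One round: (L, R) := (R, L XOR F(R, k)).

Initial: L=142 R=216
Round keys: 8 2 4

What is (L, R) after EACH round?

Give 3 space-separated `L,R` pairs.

Answer: 216,73 73,65 65,66

Derivation:
Round 1 (k=8): L=216 R=73
Round 2 (k=2): L=73 R=65
Round 3 (k=4): L=65 R=66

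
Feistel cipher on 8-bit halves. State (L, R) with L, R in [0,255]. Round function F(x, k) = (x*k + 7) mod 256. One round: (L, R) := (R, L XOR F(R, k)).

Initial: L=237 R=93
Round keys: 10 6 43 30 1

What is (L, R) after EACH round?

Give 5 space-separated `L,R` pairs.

Answer: 93,68 68,194 194,217 217,183 183,103

Derivation:
Round 1 (k=10): L=93 R=68
Round 2 (k=6): L=68 R=194
Round 3 (k=43): L=194 R=217
Round 4 (k=30): L=217 R=183
Round 5 (k=1): L=183 R=103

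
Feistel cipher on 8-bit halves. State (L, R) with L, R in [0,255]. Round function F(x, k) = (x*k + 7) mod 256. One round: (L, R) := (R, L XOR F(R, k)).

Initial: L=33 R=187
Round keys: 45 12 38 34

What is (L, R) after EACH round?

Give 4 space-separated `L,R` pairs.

Round 1 (k=45): L=187 R=199
Round 2 (k=12): L=199 R=224
Round 3 (k=38): L=224 R=128
Round 4 (k=34): L=128 R=231

Answer: 187,199 199,224 224,128 128,231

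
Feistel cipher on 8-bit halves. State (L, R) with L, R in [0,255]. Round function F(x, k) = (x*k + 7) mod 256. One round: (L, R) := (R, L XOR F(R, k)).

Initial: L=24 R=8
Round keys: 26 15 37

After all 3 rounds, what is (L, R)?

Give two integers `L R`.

Answer: 32 104

Derivation:
Round 1 (k=26): L=8 R=207
Round 2 (k=15): L=207 R=32
Round 3 (k=37): L=32 R=104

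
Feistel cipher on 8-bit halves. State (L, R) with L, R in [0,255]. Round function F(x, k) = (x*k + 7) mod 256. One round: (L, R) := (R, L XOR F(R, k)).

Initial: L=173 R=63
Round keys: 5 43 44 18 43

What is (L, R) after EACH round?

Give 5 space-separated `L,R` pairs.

Answer: 63,239 239,19 19,164 164,156 156,159

Derivation:
Round 1 (k=5): L=63 R=239
Round 2 (k=43): L=239 R=19
Round 3 (k=44): L=19 R=164
Round 4 (k=18): L=164 R=156
Round 5 (k=43): L=156 R=159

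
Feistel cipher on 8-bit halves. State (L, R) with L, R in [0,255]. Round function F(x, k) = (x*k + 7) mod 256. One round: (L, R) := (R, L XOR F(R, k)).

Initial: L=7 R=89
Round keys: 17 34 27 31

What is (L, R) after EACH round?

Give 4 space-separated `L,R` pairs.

Round 1 (k=17): L=89 R=247
Round 2 (k=34): L=247 R=140
Round 3 (k=27): L=140 R=60
Round 4 (k=31): L=60 R=199

Answer: 89,247 247,140 140,60 60,199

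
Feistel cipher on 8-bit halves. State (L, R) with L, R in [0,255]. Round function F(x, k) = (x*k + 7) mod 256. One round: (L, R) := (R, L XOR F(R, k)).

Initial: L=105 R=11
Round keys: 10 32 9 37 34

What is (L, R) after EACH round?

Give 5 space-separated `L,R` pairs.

Round 1 (k=10): L=11 R=28
Round 2 (k=32): L=28 R=140
Round 3 (k=9): L=140 R=239
Round 4 (k=37): L=239 R=30
Round 5 (k=34): L=30 R=236

Answer: 11,28 28,140 140,239 239,30 30,236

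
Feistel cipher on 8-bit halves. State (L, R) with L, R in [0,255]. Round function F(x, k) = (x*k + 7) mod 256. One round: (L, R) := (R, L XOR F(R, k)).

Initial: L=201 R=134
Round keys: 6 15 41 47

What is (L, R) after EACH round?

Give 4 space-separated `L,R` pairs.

Answer: 134,226 226,195 195,160 160,164

Derivation:
Round 1 (k=6): L=134 R=226
Round 2 (k=15): L=226 R=195
Round 3 (k=41): L=195 R=160
Round 4 (k=47): L=160 R=164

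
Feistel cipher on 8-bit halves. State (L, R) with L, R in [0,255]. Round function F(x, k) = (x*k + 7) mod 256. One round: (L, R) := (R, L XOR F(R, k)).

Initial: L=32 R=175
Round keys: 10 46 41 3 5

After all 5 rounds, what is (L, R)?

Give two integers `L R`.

Round 1 (k=10): L=175 R=253
Round 2 (k=46): L=253 R=210
Round 3 (k=41): L=210 R=84
Round 4 (k=3): L=84 R=209
Round 5 (k=5): L=209 R=72

Answer: 209 72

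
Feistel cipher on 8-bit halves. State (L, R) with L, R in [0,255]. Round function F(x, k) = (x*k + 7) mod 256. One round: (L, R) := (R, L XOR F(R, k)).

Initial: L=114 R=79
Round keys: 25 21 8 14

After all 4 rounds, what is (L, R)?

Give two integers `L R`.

Round 1 (k=25): L=79 R=204
Round 2 (k=21): L=204 R=140
Round 3 (k=8): L=140 R=171
Round 4 (k=14): L=171 R=237

Answer: 171 237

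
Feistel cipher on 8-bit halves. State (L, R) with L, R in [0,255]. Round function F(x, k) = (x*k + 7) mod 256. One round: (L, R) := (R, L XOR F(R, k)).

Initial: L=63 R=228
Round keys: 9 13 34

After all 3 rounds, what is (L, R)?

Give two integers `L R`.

Answer: 79 177

Derivation:
Round 1 (k=9): L=228 R=52
Round 2 (k=13): L=52 R=79
Round 3 (k=34): L=79 R=177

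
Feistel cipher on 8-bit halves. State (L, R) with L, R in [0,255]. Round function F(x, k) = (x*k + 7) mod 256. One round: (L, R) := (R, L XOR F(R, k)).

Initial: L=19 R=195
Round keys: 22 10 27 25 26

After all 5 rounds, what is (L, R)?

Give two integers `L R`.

Round 1 (k=22): L=195 R=218
Round 2 (k=10): L=218 R=72
Round 3 (k=27): L=72 R=69
Round 4 (k=25): L=69 R=140
Round 5 (k=26): L=140 R=122

Answer: 140 122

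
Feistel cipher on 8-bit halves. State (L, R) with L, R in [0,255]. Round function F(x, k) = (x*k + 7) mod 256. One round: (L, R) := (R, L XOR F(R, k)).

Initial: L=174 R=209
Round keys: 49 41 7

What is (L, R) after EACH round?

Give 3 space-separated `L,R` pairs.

Answer: 209,166 166,76 76,189

Derivation:
Round 1 (k=49): L=209 R=166
Round 2 (k=41): L=166 R=76
Round 3 (k=7): L=76 R=189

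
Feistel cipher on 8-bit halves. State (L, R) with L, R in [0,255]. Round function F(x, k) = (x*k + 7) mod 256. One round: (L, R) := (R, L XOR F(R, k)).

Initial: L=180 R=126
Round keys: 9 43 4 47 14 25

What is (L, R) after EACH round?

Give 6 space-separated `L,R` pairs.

Round 1 (k=9): L=126 R=193
Round 2 (k=43): L=193 R=12
Round 3 (k=4): L=12 R=246
Round 4 (k=47): L=246 R=61
Round 5 (k=14): L=61 R=171
Round 6 (k=25): L=171 R=135

Answer: 126,193 193,12 12,246 246,61 61,171 171,135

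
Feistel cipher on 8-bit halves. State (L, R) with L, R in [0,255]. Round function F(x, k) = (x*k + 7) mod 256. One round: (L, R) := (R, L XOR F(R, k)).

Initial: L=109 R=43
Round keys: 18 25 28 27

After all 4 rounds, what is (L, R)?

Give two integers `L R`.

Answer: 55 152

Derivation:
Round 1 (k=18): L=43 R=96
Round 2 (k=25): L=96 R=76
Round 3 (k=28): L=76 R=55
Round 4 (k=27): L=55 R=152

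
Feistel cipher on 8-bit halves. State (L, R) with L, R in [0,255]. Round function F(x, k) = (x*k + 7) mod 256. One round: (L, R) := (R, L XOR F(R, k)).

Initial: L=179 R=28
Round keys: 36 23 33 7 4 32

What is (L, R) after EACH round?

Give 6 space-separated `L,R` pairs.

Answer: 28,68 68,63 63,98 98,138 138,77 77,45

Derivation:
Round 1 (k=36): L=28 R=68
Round 2 (k=23): L=68 R=63
Round 3 (k=33): L=63 R=98
Round 4 (k=7): L=98 R=138
Round 5 (k=4): L=138 R=77
Round 6 (k=32): L=77 R=45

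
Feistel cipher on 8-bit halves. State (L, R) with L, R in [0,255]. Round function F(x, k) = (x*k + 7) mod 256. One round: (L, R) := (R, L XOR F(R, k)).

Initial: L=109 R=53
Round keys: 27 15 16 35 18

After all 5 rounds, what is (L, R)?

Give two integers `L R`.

Answer: 66 79

Derivation:
Round 1 (k=27): L=53 R=243
Round 2 (k=15): L=243 R=113
Round 3 (k=16): L=113 R=228
Round 4 (k=35): L=228 R=66
Round 5 (k=18): L=66 R=79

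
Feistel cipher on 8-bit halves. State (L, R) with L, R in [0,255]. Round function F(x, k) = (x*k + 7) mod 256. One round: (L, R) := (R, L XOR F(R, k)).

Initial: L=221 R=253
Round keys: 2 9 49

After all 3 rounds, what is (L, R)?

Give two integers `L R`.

Answer: 62 57

Derivation:
Round 1 (k=2): L=253 R=220
Round 2 (k=9): L=220 R=62
Round 3 (k=49): L=62 R=57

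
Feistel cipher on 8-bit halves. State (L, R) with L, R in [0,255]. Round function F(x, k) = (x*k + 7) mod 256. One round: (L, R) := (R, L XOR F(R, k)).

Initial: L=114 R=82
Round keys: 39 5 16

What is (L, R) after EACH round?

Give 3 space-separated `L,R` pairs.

Answer: 82,247 247,136 136,112

Derivation:
Round 1 (k=39): L=82 R=247
Round 2 (k=5): L=247 R=136
Round 3 (k=16): L=136 R=112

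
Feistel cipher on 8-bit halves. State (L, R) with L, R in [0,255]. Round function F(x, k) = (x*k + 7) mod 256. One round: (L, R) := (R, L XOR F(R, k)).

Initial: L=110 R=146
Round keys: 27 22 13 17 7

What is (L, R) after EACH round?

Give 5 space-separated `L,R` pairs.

Answer: 146,3 3,219 219,37 37,167 167,189

Derivation:
Round 1 (k=27): L=146 R=3
Round 2 (k=22): L=3 R=219
Round 3 (k=13): L=219 R=37
Round 4 (k=17): L=37 R=167
Round 5 (k=7): L=167 R=189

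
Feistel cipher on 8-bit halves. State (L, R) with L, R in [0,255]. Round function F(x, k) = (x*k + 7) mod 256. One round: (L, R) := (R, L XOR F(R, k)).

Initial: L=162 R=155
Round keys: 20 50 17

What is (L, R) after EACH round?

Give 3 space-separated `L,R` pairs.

Answer: 155,129 129,162 162,72

Derivation:
Round 1 (k=20): L=155 R=129
Round 2 (k=50): L=129 R=162
Round 3 (k=17): L=162 R=72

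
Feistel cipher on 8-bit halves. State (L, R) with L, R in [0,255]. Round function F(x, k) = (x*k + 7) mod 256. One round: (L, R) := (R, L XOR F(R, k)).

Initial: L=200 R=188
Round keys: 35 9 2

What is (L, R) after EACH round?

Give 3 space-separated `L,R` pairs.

Answer: 188,115 115,174 174,16

Derivation:
Round 1 (k=35): L=188 R=115
Round 2 (k=9): L=115 R=174
Round 3 (k=2): L=174 R=16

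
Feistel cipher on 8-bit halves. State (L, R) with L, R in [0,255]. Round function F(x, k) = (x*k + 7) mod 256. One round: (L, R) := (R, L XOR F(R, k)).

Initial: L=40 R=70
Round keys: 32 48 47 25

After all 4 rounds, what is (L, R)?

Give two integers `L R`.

Answer: 73 185

Derivation:
Round 1 (k=32): L=70 R=239
Round 2 (k=48): L=239 R=145
Round 3 (k=47): L=145 R=73
Round 4 (k=25): L=73 R=185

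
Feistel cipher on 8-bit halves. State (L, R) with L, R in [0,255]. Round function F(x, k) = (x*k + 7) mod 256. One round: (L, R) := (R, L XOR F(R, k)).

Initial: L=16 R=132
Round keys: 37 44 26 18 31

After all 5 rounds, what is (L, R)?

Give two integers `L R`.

Round 1 (k=37): L=132 R=11
Round 2 (k=44): L=11 R=111
Round 3 (k=26): L=111 R=70
Round 4 (k=18): L=70 R=156
Round 5 (k=31): L=156 R=173

Answer: 156 173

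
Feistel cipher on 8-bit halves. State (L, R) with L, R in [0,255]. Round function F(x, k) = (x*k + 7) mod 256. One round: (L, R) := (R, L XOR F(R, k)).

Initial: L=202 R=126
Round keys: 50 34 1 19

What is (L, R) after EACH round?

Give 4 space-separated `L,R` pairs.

Round 1 (k=50): L=126 R=105
Round 2 (k=34): L=105 R=135
Round 3 (k=1): L=135 R=231
Round 4 (k=19): L=231 R=171

Answer: 126,105 105,135 135,231 231,171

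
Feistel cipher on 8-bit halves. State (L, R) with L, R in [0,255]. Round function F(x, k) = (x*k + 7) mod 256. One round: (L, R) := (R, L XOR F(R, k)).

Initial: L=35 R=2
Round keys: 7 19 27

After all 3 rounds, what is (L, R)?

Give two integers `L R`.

Round 1 (k=7): L=2 R=54
Round 2 (k=19): L=54 R=11
Round 3 (k=27): L=11 R=6

Answer: 11 6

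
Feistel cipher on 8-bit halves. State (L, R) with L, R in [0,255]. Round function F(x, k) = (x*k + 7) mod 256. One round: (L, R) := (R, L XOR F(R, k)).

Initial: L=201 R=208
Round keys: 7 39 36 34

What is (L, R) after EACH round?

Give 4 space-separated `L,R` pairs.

Round 1 (k=7): L=208 R=126
Round 2 (k=39): L=126 R=233
Round 3 (k=36): L=233 R=181
Round 4 (k=34): L=181 R=248

Answer: 208,126 126,233 233,181 181,248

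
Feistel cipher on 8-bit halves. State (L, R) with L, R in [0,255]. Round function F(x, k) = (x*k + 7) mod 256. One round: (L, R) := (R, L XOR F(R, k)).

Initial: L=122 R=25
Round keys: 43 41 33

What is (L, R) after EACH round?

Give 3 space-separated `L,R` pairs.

Answer: 25,64 64,94 94,101

Derivation:
Round 1 (k=43): L=25 R=64
Round 2 (k=41): L=64 R=94
Round 3 (k=33): L=94 R=101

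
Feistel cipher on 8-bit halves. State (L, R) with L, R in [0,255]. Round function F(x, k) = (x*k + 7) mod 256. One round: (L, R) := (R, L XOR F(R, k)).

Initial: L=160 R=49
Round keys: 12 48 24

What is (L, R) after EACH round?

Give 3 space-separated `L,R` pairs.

Round 1 (k=12): L=49 R=243
Round 2 (k=48): L=243 R=166
Round 3 (k=24): L=166 R=100

Answer: 49,243 243,166 166,100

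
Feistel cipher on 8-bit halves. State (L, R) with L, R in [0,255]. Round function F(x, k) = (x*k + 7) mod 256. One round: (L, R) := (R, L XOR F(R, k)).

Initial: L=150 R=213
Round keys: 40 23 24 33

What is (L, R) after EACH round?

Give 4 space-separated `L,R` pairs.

Answer: 213,217 217,83 83,22 22,142

Derivation:
Round 1 (k=40): L=213 R=217
Round 2 (k=23): L=217 R=83
Round 3 (k=24): L=83 R=22
Round 4 (k=33): L=22 R=142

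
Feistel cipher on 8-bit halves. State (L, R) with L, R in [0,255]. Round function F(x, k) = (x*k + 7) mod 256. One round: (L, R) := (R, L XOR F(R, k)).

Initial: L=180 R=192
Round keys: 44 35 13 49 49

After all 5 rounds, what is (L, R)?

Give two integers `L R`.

Answer: 251 230

Derivation:
Round 1 (k=44): L=192 R=179
Round 2 (k=35): L=179 R=64
Round 3 (k=13): L=64 R=244
Round 4 (k=49): L=244 R=251
Round 5 (k=49): L=251 R=230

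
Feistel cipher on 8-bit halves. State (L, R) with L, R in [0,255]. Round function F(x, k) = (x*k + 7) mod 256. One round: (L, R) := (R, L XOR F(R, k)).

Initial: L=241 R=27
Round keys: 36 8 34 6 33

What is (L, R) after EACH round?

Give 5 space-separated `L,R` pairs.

Round 1 (k=36): L=27 R=34
Round 2 (k=8): L=34 R=12
Round 3 (k=34): L=12 R=189
Round 4 (k=6): L=189 R=121
Round 5 (k=33): L=121 R=29

Answer: 27,34 34,12 12,189 189,121 121,29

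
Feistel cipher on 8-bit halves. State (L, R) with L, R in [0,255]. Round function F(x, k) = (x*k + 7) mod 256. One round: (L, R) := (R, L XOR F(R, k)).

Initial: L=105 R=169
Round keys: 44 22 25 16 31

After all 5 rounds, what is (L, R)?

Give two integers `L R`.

Answer: 157 81

Derivation:
Round 1 (k=44): L=169 R=122
Round 2 (k=22): L=122 R=42
Round 3 (k=25): L=42 R=91
Round 4 (k=16): L=91 R=157
Round 5 (k=31): L=157 R=81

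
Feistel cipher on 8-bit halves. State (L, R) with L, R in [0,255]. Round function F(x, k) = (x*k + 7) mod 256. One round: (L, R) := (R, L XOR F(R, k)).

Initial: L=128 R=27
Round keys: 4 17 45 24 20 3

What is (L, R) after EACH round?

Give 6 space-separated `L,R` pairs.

Round 1 (k=4): L=27 R=243
Round 2 (k=17): L=243 R=49
Round 3 (k=45): L=49 R=87
Round 4 (k=24): L=87 R=30
Round 5 (k=20): L=30 R=8
Round 6 (k=3): L=8 R=1

Answer: 27,243 243,49 49,87 87,30 30,8 8,1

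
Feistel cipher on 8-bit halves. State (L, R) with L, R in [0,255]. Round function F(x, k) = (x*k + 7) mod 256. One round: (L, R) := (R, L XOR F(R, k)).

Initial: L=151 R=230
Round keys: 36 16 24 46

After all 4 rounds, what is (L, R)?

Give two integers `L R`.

Round 1 (k=36): L=230 R=200
Round 2 (k=16): L=200 R=97
Round 3 (k=24): L=97 R=215
Round 4 (k=46): L=215 R=200

Answer: 215 200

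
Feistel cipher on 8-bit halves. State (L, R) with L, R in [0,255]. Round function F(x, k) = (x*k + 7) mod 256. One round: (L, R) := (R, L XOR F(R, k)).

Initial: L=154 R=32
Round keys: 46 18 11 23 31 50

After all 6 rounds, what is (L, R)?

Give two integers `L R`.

Round 1 (k=46): L=32 R=93
Round 2 (k=18): L=93 R=177
Round 3 (k=11): L=177 R=255
Round 4 (k=23): L=255 R=65
Round 5 (k=31): L=65 R=25
Round 6 (k=50): L=25 R=168

Answer: 25 168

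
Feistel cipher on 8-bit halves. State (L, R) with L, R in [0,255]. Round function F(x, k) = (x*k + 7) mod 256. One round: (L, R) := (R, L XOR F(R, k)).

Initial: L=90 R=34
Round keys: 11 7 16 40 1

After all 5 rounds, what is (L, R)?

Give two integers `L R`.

Answer: 61 196

Derivation:
Round 1 (k=11): L=34 R=39
Round 2 (k=7): L=39 R=58
Round 3 (k=16): L=58 R=128
Round 4 (k=40): L=128 R=61
Round 5 (k=1): L=61 R=196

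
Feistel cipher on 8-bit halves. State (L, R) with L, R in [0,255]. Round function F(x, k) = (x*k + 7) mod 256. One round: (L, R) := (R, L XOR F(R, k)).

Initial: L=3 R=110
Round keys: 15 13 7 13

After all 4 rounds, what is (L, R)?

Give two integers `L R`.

Answer: 18 166

Derivation:
Round 1 (k=15): L=110 R=122
Round 2 (k=13): L=122 R=87
Round 3 (k=7): L=87 R=18
Round 4 (k=13): L=18 R=166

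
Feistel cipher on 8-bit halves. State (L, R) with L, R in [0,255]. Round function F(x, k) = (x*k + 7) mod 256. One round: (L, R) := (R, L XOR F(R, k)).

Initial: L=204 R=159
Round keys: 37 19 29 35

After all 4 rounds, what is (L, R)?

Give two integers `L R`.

Round 1 (k=37): L=159 R=206
Round 2 (k=19): L=206 R=206
Round 3 (k=29): L=206 R=147
Round 4 (k=35): L=147 R=238

Answer: 147 238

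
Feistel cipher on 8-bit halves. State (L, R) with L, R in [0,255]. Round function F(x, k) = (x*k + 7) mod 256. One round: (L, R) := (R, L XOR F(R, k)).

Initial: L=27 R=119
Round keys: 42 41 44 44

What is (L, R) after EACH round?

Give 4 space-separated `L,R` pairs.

Round 1 (k=42): L=119 R=150
Round 2 (k=41): L=150 R=122
Round 3 (k=44): L=122 R=105
Round 4 (k=44): L=105 R=105

Answer: 119,150 150,122 122,105 105,105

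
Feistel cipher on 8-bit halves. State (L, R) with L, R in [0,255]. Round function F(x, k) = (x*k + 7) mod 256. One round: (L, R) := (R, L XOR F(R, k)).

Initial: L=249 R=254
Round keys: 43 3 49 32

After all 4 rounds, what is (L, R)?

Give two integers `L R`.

Answer: 16 38

Derivation:
Round 1 (k=43): L=254 R=72
Round 2 (k=3): L=72 R=33
Round 3 (k=49): L=33 R=16
Round 4 (k=32): L=16 R=38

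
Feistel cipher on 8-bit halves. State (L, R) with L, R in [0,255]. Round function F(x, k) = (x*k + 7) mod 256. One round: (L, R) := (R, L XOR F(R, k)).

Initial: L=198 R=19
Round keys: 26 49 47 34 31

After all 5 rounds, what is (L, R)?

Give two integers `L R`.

Round 1 (k=26): L=19 R=51
Round 2 (k=49): L=51 R=217
Round 3 (k=47): L=217 R=237
Round 4 (k=34): L=237 R=88
Round 5 (k=31): L=88 R=66

Answer: 88 66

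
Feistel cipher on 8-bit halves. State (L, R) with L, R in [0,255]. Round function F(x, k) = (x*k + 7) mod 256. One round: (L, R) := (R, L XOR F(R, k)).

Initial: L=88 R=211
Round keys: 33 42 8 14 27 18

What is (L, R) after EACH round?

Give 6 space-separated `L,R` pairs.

Round 1 (k=33): L=211 R=98
Round 2 (k=42): L=98 R=200
Round 3 (k=8): L=200 R=37
Round 4 (k=14): L=37 R=197
Round 5 (k=27): L=197 R=235
Round 6 (k=18): L=235 R=72

Answer: 211,98 98,200 200,37 37,197 197,235 235,72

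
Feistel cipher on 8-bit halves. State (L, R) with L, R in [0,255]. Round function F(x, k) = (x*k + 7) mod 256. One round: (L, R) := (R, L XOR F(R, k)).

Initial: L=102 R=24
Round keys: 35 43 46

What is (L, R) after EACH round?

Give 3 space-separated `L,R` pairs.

Round 1 (k=35): L=24 R=41
Round 2 (k=43): L=41 R=242
Round 3 (k=46): L=242 R=170

Answer: 24,41 41,242 242,170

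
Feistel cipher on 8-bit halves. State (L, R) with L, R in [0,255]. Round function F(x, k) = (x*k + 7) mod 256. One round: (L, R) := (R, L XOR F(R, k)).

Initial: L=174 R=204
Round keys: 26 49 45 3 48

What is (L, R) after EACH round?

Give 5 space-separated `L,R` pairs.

Answer: 204,17 17,132 132,42 42,1 1,29

Derivation:
Round 1 (k=26): L=204 R=17
Round 2 (k=49): L=17 R=132
Round 3 (k=45): L=132 R=42
Round 4 (k=3): L=42 R=1
Round 5 (k=48): L=1 R=29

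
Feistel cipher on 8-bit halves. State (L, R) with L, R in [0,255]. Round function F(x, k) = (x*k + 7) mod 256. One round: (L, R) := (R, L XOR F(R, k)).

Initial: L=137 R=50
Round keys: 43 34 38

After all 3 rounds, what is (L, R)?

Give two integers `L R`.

Round 1 (k=43): L=50 R=228
Round 2 (k=34): L=228 R=125
Round 3 (k=38): L=125 R=113

Answer: 125 113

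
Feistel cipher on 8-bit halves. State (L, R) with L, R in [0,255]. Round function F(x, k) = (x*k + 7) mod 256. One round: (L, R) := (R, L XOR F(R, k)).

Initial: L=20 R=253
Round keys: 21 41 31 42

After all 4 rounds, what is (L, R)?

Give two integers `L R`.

Round 1 (k=21): L=253 R=220
Round 2 (k=41): L=220 R=190
Round 3 (k=31): L=190 R=213
Round 4 (k=42): L=213 R=71

Answer: 213 71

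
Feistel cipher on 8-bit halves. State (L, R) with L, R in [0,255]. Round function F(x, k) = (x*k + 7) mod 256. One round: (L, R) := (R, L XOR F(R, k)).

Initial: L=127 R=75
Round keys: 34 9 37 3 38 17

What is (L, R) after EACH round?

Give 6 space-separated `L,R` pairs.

Round 1 (k=34): L=75 R=130
Round 2 (k=9): L=130 R=210
Round 3 (k=37): L=210 R=227
Round 4 (k=3): L=227 R=98
Round 5 (k=38): L=98 R=112
Round 6 (k=17): L=112 R=21

Answer: 75,130 130,210 210,227 227,98 98,112 112,21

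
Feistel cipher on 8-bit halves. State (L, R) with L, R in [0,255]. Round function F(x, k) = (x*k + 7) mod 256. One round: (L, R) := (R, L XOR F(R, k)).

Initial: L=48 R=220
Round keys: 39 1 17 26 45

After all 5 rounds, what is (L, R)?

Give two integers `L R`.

Answer: 77 46

Derivation:
Round 1 (k=39): L=220 R=187
Round 2 (k=1): L=187 R=30
Round 3 (k=17): L=30 R=190
Round 4 (k=26): L=190 R=77
Round 5 (k=45): L=77 R=46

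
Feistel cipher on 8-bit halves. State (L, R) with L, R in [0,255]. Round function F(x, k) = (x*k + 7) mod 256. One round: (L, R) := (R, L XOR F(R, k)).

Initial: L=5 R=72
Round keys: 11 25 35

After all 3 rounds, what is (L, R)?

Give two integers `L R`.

Answer: 217 168

Derivation:
Round 1 (k=11): L=72 R=26
Round 2 (k=25): L=26 R=217
Round 3 (k=35): L=217 R=168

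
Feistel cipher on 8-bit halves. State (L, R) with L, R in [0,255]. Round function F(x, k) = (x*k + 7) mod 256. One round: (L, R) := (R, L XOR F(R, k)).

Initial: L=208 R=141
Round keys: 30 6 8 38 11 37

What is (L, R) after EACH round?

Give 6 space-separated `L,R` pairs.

Answer: 141,93 93,184 184,154 154,91 91,106 106,2

Derivation:
Round 1 (k=30): L=141 R=93
Round 2 (k=6): L=93 R=184
Round 3 (k=8): L=184 R=154
Round 4 (k=38): L=154 R=91
Round 5 (k=11): L=91 R=106
Round 6 (k=37): L=106 R=2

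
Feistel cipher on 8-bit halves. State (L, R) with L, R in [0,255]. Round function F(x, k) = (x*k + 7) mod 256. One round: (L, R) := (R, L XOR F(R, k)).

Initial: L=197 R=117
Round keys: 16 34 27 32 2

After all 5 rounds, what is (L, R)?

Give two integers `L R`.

Answer: 121 90

Derivation:
Round 1 (k=16): L=117 R=146
Round 2 (k=34): L=146 R=30
Round 3 (k=27): L=30 R=163
Round 4 (k=32): L=163 R=121
Round 5 (k=2): L=121 R=90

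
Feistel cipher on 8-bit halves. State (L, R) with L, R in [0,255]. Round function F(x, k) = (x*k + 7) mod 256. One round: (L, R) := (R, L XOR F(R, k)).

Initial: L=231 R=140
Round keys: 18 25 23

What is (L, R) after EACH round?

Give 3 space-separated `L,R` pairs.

Round 1 (k=18): L=140 R=56
Round 2 (k=25): L=56 R=243
Round 3 (k=23): L=243 R=228

Answer: 140,56 56,243 243,228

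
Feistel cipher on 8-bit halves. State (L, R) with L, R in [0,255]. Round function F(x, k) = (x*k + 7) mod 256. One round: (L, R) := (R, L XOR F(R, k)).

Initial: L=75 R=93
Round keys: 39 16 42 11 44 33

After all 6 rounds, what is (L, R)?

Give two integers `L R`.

Answer: 105 215

Derivation:
Round 1 (k=39): L=93 R=121
Round 2 (k=16): L=121 R=202
Round 3 (k=42): L=202 R=82
Round 4 (k=11): L=82 R=71
Round 5 (k=44): L=71 R=105
Round 6 (k=33): L=105 R=215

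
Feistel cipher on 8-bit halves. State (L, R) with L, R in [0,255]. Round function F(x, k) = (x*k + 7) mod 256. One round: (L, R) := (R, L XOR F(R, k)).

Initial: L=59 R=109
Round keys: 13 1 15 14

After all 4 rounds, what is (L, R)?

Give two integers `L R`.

Answer: 179 14

Derivation:
Round 1 (k=13): L=109 R=171
Round 2 (k=1): L=171 R=223
Round 3 (k=15): L=223 R=179
Round 4 (k=14): L=179 R=14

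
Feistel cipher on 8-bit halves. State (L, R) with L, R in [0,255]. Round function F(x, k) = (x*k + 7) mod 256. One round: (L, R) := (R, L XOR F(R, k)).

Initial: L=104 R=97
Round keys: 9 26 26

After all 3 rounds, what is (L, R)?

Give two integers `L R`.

Answer: 22 91

Derivation:
Round 1 (k=9): L=97 R=24
Round 2 (k=26): L=24 R=22
Round 3 (k=26): L=22 R=91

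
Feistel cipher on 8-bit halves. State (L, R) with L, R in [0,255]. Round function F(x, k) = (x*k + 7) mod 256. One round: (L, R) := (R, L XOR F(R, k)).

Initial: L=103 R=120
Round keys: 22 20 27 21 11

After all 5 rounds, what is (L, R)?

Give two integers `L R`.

Answer: 236 55

Derivation:
Round 1 (k=22): L=120 R=48
Round 2 (k=20): L=48 R=191
Round 3 (k=27): L=191 R=28
Round 4 (k=21): L=28 R=236
Round 5 (k=11): L=236 R=55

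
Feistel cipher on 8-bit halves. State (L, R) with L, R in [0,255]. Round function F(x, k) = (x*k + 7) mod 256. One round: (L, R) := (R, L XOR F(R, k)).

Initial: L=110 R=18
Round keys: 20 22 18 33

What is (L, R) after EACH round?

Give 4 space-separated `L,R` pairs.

Answer: 18,1 1,15 15,20 20,148

Derivation:
Round 1 (k=20): L=18 R=1
Round 2 (k=22): L=1 R=15
Round 3 (k=18): L=15 R=20
Round 4 (k=33): L=20 R=148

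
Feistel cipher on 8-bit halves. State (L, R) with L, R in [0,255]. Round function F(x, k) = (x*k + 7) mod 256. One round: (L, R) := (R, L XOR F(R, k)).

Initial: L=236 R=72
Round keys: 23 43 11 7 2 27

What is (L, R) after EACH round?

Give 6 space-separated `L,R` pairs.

Answer: 72,147 147,240 240,196 196,147 147,233 233,9

Derivation:
Round 1 (k=23): L=72 R=147
Round 2 (k=43): L=147 R=240
Round 3 (k=11): L=240 R=196
Round 4 (k=7): L=196 R=147
Round 5 (k=2): L=147 R=233
Round 6 (k=27): L=233 R=9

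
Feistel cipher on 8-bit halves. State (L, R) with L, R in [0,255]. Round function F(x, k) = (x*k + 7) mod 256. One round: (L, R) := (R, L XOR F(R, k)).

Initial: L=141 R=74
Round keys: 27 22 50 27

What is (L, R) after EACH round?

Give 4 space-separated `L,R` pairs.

Round 1 (k=27): L=74 R=88
Round 2 (k=22): L=88 R=221
Round 3 (k=50): L=221 R=105
Round 4 (k=27): L=105 R=199

Answer: 74,88 88,221 221,105 105,199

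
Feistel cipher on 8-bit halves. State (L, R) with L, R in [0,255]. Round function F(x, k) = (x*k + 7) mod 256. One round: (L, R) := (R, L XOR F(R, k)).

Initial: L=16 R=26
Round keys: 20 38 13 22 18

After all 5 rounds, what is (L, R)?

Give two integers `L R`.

Round 1 (k=20): L=26 R=31
Round 2 (k=38): L=31 R=187
Round 3 (k=13): L=187 R=153
Round 4 (k=22): L=153 R=150
Round 5 (k=18): L=150 R=10

Answer: 150 10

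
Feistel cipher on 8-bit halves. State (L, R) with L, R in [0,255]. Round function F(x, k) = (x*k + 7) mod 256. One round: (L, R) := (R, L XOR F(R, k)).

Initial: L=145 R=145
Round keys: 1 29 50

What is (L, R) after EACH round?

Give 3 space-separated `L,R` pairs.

Answer: 145,9 9,157 157,184

Derivation:
Round 1 (k=1): L=145 R=9
Round 2 (k=29): L=9 R=157
Round 3 (k=50): L=157 R=184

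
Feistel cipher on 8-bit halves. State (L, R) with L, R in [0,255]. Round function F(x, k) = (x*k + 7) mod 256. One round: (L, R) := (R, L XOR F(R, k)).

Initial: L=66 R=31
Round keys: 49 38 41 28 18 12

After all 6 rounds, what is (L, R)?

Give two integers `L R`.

Answer: 62 84

Derivation:
Round 1 (k=49): L=31 R=180
Round 2 (k=38): L=180 R=160
Round 3 (k=41): L=160 R=19
Round 4 (k=28): L=19 R=187
Round 5 (k=18): L=187 R=62
Round 6 (k=12): L=62 R=84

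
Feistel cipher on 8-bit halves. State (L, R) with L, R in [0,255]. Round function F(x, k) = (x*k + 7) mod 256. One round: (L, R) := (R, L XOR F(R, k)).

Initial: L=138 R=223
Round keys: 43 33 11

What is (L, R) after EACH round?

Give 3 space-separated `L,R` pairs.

Round 1 (k=43): L=223 R=246
Round 2 (k=33): L=246 R=98
Round 3 (k=11): L=98 R=203

Answer: 223,246 246,98 98,203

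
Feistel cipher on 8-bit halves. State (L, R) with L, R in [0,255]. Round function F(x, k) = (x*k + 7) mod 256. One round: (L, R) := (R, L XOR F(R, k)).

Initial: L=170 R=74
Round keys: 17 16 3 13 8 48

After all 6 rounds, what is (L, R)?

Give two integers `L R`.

Round 1 (k=17): L=74 R=91
Round 2 (k=16): L=91 R=253
Round 3 (k=3): L=253 R=165
Round 4 (k=13): L=165 R=149
Round 5 (k=8): L=149 R=10
Round 6 (k=48): L=10 R=114

Answer: 10 114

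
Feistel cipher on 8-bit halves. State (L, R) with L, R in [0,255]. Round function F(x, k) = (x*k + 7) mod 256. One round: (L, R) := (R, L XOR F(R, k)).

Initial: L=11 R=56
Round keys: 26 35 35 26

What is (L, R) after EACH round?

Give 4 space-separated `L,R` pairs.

Round 1 (k=26): L=56 R=188
Round 2 (k=35): L=188 R=131
Round 3 (k=35): L=131 R=76
Round 4 (k=26): L=76 R=60

Answer: 56,188 188,131 131,76 76,60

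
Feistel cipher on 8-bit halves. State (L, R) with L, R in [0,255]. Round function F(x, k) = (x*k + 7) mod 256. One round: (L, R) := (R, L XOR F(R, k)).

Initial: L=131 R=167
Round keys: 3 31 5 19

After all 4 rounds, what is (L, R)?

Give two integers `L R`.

Round 1 (k=3): L=167 R=127
Round 2 (k=31): L=127 R=207
Round 3 (k=5): L=207 R=109
Round 4 (k=19): L=109 R=209

Answer: 109 209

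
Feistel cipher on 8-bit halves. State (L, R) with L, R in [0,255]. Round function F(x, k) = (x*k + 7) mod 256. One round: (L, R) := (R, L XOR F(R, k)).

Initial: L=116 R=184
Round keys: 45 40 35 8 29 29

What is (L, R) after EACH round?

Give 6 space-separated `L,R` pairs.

Answer: 184,43 43,7 7,215 215,184 184,8 8,87

Derivation:
Round 1 (k=45): L=184 R=43
Round 2 (k=40): L=43 R=7
Round 3 (k=35): L=7 R=215
Round 4 (k=8): L=215 R=184
Round 5 (k=29): L=184 R=8
Round 6 (k=29): L=8 R=87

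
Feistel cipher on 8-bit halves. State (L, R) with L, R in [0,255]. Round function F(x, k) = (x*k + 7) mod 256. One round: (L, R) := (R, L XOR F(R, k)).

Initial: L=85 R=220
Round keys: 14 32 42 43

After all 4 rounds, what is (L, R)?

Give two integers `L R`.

Round 1 (k=14): L=220 R=90
Round 2 (k=32): L=90 R=155
Round 3 (k=42): L=155 R=47
Round 4 (k=43): L=47 R=119

Answer: 47 119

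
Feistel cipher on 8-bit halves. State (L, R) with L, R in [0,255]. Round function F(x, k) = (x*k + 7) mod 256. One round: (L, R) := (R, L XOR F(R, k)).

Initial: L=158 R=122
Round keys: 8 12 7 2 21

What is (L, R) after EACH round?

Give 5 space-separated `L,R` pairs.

Answer: 122,73 73,9 9,15 15,44 44,172

Derivation:
Round 1 (k=8): L=122 R=73
Round 2 (k=12): L=73 R=9
Round 3 (k=7): L=9 R=15
Round 4 (k=2): L=15 R=44
Round 5 (k=21): L=44 R=172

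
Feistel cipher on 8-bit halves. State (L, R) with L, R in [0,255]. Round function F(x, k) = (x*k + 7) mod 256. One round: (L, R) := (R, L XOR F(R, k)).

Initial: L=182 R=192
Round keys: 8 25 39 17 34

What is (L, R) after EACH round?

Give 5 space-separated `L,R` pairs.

Round 1 (k=8): L=192 R=177
Round 2 (k=25): L=177 R=144
Round 3 (k=39): L=144 R=70
Round 4 (k=17): L=70 R=61
Round 5 (k=34): L=61 R=103

Answer: 192,177 177,144 144,70 70,61 61,103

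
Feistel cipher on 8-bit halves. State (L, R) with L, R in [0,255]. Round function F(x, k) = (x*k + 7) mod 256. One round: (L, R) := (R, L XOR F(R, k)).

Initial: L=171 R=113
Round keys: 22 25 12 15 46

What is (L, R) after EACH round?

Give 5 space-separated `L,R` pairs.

Round 1 (k=22): L=113 R=22
Round 2 (k=25): L=22 R=92
Round 3 (k=12): L=92 R=65
Round 4 (k=15): L=65 R=138
Round 5 (k=46): L=138 R=146

Answer: 113,22 22,92 92,65 65,138 138,146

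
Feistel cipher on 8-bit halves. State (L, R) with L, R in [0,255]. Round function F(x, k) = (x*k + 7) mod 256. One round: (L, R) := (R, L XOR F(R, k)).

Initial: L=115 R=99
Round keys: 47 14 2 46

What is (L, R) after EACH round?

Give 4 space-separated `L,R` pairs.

Round 1 (k=47): L=99 R=71
Round 2 (k=14): L=71 R=138
Round 3 (k=2): L=138 R=92
Round 4 (k=46): L=92 R=5

Answer: 99,71 71,138 138,92 92,5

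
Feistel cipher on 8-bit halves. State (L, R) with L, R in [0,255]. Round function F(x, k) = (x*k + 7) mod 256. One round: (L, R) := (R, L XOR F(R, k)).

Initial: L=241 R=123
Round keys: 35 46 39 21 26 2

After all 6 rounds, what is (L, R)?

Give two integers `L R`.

Answer: 1 96

Derivation:
Round 1 (k=35): L=123 R=41
Round 2 (k=46): L=41 R=30
Round 3 (k=39): L=30 R=176
Round 4 (k=21): L=176 R=105
Round 5 (k=26): L=105 R=1
Round 6 (k=2): L=1 R=96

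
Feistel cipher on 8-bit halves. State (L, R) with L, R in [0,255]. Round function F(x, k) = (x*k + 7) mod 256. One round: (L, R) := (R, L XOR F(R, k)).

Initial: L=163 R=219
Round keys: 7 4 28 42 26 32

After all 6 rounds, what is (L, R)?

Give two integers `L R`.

Answer: 109 216

Derivation:
Round 1 (k=7): L=219 R=167
Round 2 (k=4): L=167 R=120
Round 3 (k=28): L=120 R=128
Round 4 (k=42): L=128 R=127
Round 5 (k=26): L=127 R=109
Round 6 (k=32): L=109 R=216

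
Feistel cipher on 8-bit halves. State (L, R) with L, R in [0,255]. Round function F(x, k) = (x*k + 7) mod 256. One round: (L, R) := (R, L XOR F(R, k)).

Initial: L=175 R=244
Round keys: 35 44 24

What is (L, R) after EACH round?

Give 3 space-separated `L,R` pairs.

Round 1 (k=35): L=244 R=204
Round 2 (k=44): L=204 R=227
Round 3 (k=24): L=227 R=131

Answer: 244,204 204,227 227,131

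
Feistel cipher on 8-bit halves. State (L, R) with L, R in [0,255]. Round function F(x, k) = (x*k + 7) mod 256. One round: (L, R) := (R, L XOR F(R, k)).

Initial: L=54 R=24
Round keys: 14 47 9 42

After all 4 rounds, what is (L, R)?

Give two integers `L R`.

Round 1 (k=14): L=24 R=97
Round 2 (k=47): L=97 R=206
Round 3 (k=9): L=206 R=36
Round 4 (k=42): L=36 R=33

Answer: 36 33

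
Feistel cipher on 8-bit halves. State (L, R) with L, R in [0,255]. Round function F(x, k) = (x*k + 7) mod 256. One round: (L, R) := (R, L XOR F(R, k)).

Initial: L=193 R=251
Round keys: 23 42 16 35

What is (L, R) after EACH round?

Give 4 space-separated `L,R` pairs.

Answer: 251,85 85,2 2,114 114,159

Derivation:
Round 1 (k=23): L=251 R=85
Round 2 (k=42): L=85 R=2
Round 3 (k=16): L=2 R=114
Round 4 (k=35): L=114 R=159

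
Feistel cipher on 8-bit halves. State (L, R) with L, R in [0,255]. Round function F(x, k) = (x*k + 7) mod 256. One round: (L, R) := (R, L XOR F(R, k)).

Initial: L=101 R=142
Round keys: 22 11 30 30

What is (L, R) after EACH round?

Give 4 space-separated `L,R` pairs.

Answer: 142,94 94,159 159,247 247,102

Derivation:
Round 1 (k=22): L=142 R=94
Round 2 (k=11): L=94 R=159
Round 3 (k=30): L=159 R=247
Round 4 (k=30): L=247 R=102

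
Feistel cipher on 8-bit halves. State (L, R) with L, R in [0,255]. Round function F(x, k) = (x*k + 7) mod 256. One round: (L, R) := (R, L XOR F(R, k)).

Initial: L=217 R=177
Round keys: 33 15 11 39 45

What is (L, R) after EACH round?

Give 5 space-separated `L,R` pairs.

Round 1 (k=33): L=177 R=1
Round 2 (k=15): L=1 R=167
Round 3 (k=11): L=167 R=53
Round 4 (k=39): L=53 R=189
Round 5 (k=45): L=189 R=117

Answer: 177,1 1,167 167,53 53,189 189,117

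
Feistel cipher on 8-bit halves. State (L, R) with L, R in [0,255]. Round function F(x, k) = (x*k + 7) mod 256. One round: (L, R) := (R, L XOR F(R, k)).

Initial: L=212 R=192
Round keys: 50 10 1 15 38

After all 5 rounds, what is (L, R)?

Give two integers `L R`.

Answer: 157 138

Derivation:
Round 1 (k=50): L=192 R=83
Round 2 (k=10): L=83 R=133
Round 3 (k=1): L=133 R=223
Round 4 (k=15): L=223 R=157
Round 5 (k=38): L=157 R=138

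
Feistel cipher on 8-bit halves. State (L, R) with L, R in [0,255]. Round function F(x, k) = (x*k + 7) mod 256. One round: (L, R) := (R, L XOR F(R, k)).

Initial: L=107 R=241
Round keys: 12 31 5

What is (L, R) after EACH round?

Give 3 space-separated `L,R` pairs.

Answer: 241,56 56,62 62,5

Derivation:
Round 1 (k=12): L=241 R=56
Round 2 (k=31): L=56 R=62
Round 3 (k=5): L=62 R=5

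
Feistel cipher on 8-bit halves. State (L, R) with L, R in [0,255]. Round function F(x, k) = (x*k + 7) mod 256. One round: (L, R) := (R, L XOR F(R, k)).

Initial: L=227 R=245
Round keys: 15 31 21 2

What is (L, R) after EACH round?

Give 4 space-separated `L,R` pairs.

Answer: 245,129 129,83 83,87 87,230

Derivation:
Round 1 (k=15): L=245 R=129
Round 2 (k=31): L=129 R=83
Round 3 (k=21): L=83 R=87
Round 4 (k=2): L=87 R=230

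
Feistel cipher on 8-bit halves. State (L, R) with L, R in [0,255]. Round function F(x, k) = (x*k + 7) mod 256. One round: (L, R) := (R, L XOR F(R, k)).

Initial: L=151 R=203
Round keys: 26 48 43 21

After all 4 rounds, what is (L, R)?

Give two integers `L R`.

Answer: 217 120

Derivation:
Round 1 (k=26): L=203 R=50
Round 2 (k=48): L=50 R=172
Round 3 (k=43): L=172 R=217
Round 4 (k=21): L=217 R=120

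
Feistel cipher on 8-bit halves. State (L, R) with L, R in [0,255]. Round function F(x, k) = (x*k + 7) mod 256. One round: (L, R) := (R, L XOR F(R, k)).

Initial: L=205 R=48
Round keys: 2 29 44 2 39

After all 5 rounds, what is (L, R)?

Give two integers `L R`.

Answer: 128 254

Derivation:
Round 1 (k=2): L=48 R=170
Round 2 (k=29): L=170 R=121
Round 3 (k=44): L=121 R=121
Round 4 (k=2): L=121 R=128
Round 5 (k=39): L=128 R=254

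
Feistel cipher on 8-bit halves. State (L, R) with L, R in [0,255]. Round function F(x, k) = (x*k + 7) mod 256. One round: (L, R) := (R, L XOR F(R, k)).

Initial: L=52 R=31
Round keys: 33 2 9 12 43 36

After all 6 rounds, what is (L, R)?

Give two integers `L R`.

Round 1 (k=33): L=31 R=50
Round 2 (k=2): L=50 R=116
Round 3 (k=9): L=116 R=41
Round 4 (k=12): L=41 R=135
Round 5 (k=43): L=135 R=157
Round 6 (k=36): L=157 R=156

Answer: 157 156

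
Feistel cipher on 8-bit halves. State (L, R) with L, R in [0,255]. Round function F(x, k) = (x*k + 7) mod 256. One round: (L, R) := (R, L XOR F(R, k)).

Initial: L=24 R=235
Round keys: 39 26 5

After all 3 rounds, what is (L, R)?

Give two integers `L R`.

Answer: 84 103

Derivation:
Round 1 (k=39): L=235 R=204
Round 2 (k=26): L=204 R=84
Round 3 (k=5): L=84 R=103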